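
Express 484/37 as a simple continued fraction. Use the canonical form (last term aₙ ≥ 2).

484 = 13·37 + 3
37 = 12·3 + 1
3 = 3·1 + 0  (stop)
So 484/37 = [13; 12, 3].

[13; 12, 3]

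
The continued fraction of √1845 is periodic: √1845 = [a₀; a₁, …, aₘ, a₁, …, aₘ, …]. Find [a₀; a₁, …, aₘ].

[42; 1, 20, 2, 20, 1, 84]

a₀ = ⌊√1845⌋ = 42.
With m₀=0, d₀=1 and mₖ₊₁ = dₖaₖ − mₖ, dₖ₊₁ = (n − mₖ₊₁²)/dₖ, aₖ₊₁ = ⌊(a₀+mₖ₊₁)/dₖ₊₁⌋:
  k=1: m=42, d=81, a=1
  k=2: m=39, d=4, a=20
  k=3: m=41, d=41, a=2
  k=4: m=41, d=4, a=20
  k=5: m=39, d=81, a=1
  k=6: m=42, d=1, a=84
d=1 and a=2a₀=84 at k=6, so the next step gives (m, d) = (42, 81) again — its k=1 value — and the period has length 6.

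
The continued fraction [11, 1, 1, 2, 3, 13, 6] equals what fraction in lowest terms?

Using pₖ = aₖpₖ₋₁ + pₖ₋₂ and qₖ = aₖqₖ₋₁ + qₖ₋₂:
  k=0: a=11, p=11, q=1
  k=1: a=1, p=12, q=1
  k=2: a=1, p=23, q=2
  k=3: a=2, p=58, q=5
  k=4: a=3, p=197, q=17
  k=5: a=13, p=2619, q=226
  k=6: a=6, p=15911, q=1373

15911/1373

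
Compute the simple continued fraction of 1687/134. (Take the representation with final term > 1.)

1687 = 12×134 + 79
134 = 1×79 + 55
79 = 1×55 + 24
55 = 2×24 + 7
24 = 3×7 + 3
7 = 2×3 + 1
3 = 3×1 + 0  (stop)
So 1687/134 = [12; 1, 1, 2, 3, 2, 3].

[12; 1, 1, 2, 3, 2, 3]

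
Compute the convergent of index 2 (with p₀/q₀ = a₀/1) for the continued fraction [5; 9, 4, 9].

189/37

Using pₖ = aₖpₖ₋₁ + pₖ₋₂, qₖ = aₖqₖ₋₁ + qₖ₋₂ (with p₋₁=1, p₋₂=0, q₋₁=0, q₋₂=1):
  k=0: a=5, p=5, q=1
  k=1: a=9, p=46, q=9
  k=2: a=4, p=189, q=37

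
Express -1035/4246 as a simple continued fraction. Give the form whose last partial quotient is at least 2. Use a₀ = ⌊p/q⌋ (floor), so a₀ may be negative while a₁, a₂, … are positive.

-1035 = -1*4246 + 3211
4246 = 1*3211 + 1035
3211 = 3*1035 + 106
1035 = 9*106 + 81
106 = 1*81 + 25
81 = 3*25 + 6
25 = 4*6 + 1
6 = 6*1 + 0  (stop)
So -1035/4246 = [-1; 1, 3, 9, 1, 3, 4, 6].

[-1; 1, 3, 9, 1, 3, 4, 6]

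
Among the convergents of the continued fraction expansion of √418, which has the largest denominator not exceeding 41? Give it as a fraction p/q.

184/9

√418 = [20; 2, 4, 20, 4, 2, 40, …] (period length 6).
Convergents:
  p_0/q_0 = 20/1
  p_1/q_1 = 41/2
  p_2/q_2 = 184/9
  p_3/q_3 = 3721/182
q_2 = 9 ≤ 41 < 182 = q_3, so the answer is 184/9.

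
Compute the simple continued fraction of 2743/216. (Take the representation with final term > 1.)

2743 = 12·216 + 151
216 = 1·151 + 65
151 = 2·65 + 21
65 = 3·21 + 2
21 = 10·2 + 1
2 = 2·1 + 0  (stop)
So 2743/216 = [12; 1, 2, 3, 10, 2].

[12; 1, 2, 3, 10, 2]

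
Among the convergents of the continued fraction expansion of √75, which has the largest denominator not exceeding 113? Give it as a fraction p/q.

892/103

√75 = [8; 1, 1, 1, 16, …] (period length 4).
Convergents:
  p_0/q_0 = 8/1
  p_1/q_1 = 9/1
  p_2/q_2 = 17/2
  p_3/q_3 = 26/3
  p_4/q_4 = 433/50
  p_5/q_5 = 459/53
  p_6/q_6 = 892/103
  p_7/q_7 = 1351/156
q_6 = 103 ≤ 113 < 156 = q_7, so the answer is 892/103.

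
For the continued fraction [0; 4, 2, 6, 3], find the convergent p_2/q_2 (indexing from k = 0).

Using pₖ = aₖpₖ₋₁ + pₖ₋₂, qₖ = aₖqₖ₋₁ + qₖ₋₂ (with p₋₁=1, p₋₂=0, q₋₁=0, q₋₂=1):
  k=0: a=0, p=0, q=1
  k=1: a=4, p=1, q=4
  k=2: a=2, p=2, q=9

2/9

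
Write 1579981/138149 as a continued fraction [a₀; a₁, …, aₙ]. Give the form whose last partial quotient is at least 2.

[11; 2, 3, 2, 5, 17, 13, 7]

1579981 = 11·138149 + 60342
138149 = 2·60342 + 17465
60342 = 3·17465 + 7947
17465 = 2·7947 + 1571
7947 = 5·1571 + 92
1571 = 17·92 + 7
92 = 13·7 + 1
7 = 7·1 + 0  (stop)
So 1579981/138149 = [11; 2, 3, 2, 5, 17, 13, 7].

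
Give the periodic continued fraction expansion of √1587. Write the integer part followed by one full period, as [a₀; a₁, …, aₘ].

[39; 1, 5, 7, 13, 7, 5, 1, 78]

a₀ = ⌊√1587⌋ = 39.
With m₀=0, d₀=1 and mₖ₊₁ = dₖaₖ − mₖ, dₖ₊₁ = (n − mₖ₊₁²)/dₖ, aₖ₊₁ = ⌊(a₀+mₖ₊₁)/dₖ₊₁⌋:
  k=1: m=39, d=66, a=1
  k=2: m=27, d=13, a=5
  k=3: m=38, d=11, a=7
  k=4: m=39, d=6, a=13
  k=5: m=39, d=11, a=7
  k=6: m=38, d=13, a=5
  k=7: m=27, d=66, a=1
  k=8: m=39, d=1, a=78
d=1 and a=2a₀=78 at k=8, so the next step gives (m, d) = (39, 66) again — its k=1 value — and the period has length 8.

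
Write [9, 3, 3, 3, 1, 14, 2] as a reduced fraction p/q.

12214/1313

Fold from the inside: start with 2/1.
  14 + 1/2 = 29/2
  1 + 2/29 = 31/29
  3 + 29/31 = 122/31
  3 + 31/122 = 397/122
  3 + 122/397 = 1313/397
  9 + 397/1313 = 12214/1313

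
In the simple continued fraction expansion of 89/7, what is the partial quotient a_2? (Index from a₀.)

89 = 12·7 + 5   →  a_0 = 12
7 = 1·5 + 2   →  a_1 = 1
5 = 2·2 + 1   →  a_2 = 2

2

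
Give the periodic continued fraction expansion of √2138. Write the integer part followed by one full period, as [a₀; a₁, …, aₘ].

[46; 4, 5, 5, 4, 92]

a₀ = ⌊√2138⌋ = 46.
With m₀=0, d₀=1 and mₖ₊₁ = dₖaₖ − mₖ, dₖ₊₁ = (n − mₖ₊₁²)/dₖ, aₖ₊₁ = ⌊(a₀+mₖ₊₁)/dₖ₊₁⌋:
  k=1: m=46, d=22, a=4
  k=2: m=42, d=17, a=5
  k=3: m=43, d=17, a=5
  k=4: m=42, d=22, a=4
  k=5: m=46, d=1, a=92
d=1 and a=2a₀=92 at k=5, so the next step gives (m, d) = (46, 22) again — its k=1 value — and the period has length 5.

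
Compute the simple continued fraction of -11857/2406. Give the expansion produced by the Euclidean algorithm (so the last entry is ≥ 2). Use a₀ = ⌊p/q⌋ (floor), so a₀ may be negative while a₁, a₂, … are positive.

[-5; 13, 1, 9, 1, 4, 3]

-11857 = -5·2406 + 173
2406 = 13·173 + 157
173 = 1·157 + 16
157 = 9·16 + 13
16 = 1·13 + 3
13 = 4·3 + 1
3 = 3·1 + 0  (stop)
So -11857/2406 = [-5; 13, 1, 9, 1, 4, 3].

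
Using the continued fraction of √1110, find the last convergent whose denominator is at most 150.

√1110 = [33; 3, 6, 3, 66, …] (period length 4).
Convergents:
  p_0/q_0 = 33/1
  p_1/q_1 = 100/3
  p_2/q_2 = 633/19
  p_3/q_3 = 1999/60
  p_4/q_4 = 132567/3979
q_3 = 60 ≤ 150 < 3979 = q_4, so the answer is 1999/60.

1999/60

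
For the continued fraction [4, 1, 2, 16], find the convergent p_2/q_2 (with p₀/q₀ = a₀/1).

Using pₖ = aₖpₖ₋₁ + pₖ₋₂, qₖ = aₖqₖ₋₁ + qₖ₋₂ (with p₋₁=1, p₋₂=0, q₋₁=0, q₋₂=1):
  k=0: a=4, p=4, q=1
  k=1: a=1, p=5, q=1
  k=2: a=2, p=14, q=3

14/3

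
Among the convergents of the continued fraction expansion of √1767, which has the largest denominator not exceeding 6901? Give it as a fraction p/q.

98910/2353

√1767 = [42; 28, 84, …] (period length 2).
Convergents:
  p_0/q_0 = 42/1
  p_1/q_1 = 1177/28
  p_2/q_2 = 98910/2353
  p_3/q_3 = 2770657/65912
q_2 = 2353 ≤ 6901 < 65912 = q_3, so the answer is 98910/2353.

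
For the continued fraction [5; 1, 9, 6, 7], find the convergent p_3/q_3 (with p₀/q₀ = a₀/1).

Using pₖ = aₖpₖ₋₁ + pₖ₋₂, qₖ = aₖqₖ₋₁ + qₖ₋₂ (with p₋₁=1, p₋₂=0, q₋₁=0, q₋₂=1):
  k=0: a=5, p=5, q=1
  k=1: a=1, p=6, q=1
  k=2: a=9, p=59, q=10
  k=3: a=6, p=360, q=61

360/61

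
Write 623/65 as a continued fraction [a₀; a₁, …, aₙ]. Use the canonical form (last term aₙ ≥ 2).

623 = 9×65 + 38
65 = 1×38 + 27
38 = 1×27 + 11
27 = 2×11 + 5
11 = 2×5 + 1
5 = 5×1 + 0  (stop)
So 623/65 = [9; 1, 1, 2, 2, 5].

[9; 1, 1, 2, 2, 5]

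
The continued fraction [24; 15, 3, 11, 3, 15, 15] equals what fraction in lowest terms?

Fold from the inside: start with 15/1.
  15 + 1/15 = 226/15
  3 + 15/226 = 693/226
  11 + 226/693 = 7849/693
  3 + 693/7849 = 24240/7849
  15 + 7849/24240 = 371449/24240
  24 + 24240/371449 = 8939016/371449

8939016/371449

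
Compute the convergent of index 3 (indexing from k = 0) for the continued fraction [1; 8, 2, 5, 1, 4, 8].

104/93

Using pₖ = aₖpₖ₋₁ + pₖ₋₂, qₖ = aₖqₖ₋₁ + qₖ₋₂ (with p₋₁=1, p₋₂=0, q₋₁=0, q₋₂=1):
  k=0: a=1, p=1, q=1
  k=1: a=8, p=9, q=8
  k=2: a=2, p=19, q=17
  k=3: a=5, p=104, q=93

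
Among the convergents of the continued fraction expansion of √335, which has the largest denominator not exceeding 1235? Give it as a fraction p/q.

√335 = [18; 3, 3, 3, 36, …] (period length 4).
Convergents:
  p_0/q_0 = 18/1
  p_1/q_1 = 55/3
  p_2/q_2 = 183/10
  p_3/q_3 = 604/33
  p_4/q_4 = 21927/1198
  p_5/q_5 = 66385/3627
q_4 = 1198 ≤ 1235 < 3627 = q_5, so the answer is 21927/1198.

21927/1198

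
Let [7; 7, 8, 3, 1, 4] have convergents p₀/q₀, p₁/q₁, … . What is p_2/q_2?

407/57

Using pₖ = aₖpₖ₋₁ + pₖ₋₂, qₖ = aₖqₖ₋₁ + qₖ₋₂ (with p₋₁=1, p₋₂=0, q₋₁=0, q₋₂=1):
  k=0: a=7, p=7, q=1
  k=1: a=7, p=50, q=7
  k=2: a=8, p=407, q=57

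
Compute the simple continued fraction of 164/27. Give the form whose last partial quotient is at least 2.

[6; 13, 2]

164 = 6*27 + 2
27 = 13*2 + 1
2 = 2*1 + 0  (stop)
So 164/27 = [6; 13, 2].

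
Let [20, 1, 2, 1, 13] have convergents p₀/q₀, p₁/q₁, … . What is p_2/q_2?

Using pₖ = aₖpₖ₋₁ + pₖ₋₂, qₖ = aₖqₖ₋₁ + qₖ₋₂ (with p₋₁=1, p₋₂=0, q₋₁=0, q₋₂=1):
  k=0: a=20, p=20, q=1
  k=1: a=1, p=21, q=1
  k=2: a=2, p=62, q=3

62/3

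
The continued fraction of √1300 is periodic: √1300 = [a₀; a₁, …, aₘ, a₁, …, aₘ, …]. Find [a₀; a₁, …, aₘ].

[36; 18, 72]

a₀ = ⌊√1300⌋ = 36.
With m₀=0, d₀=1 and mₖ₊₁ = dₖaₖ − mₖ, dₖ₊₁ = (n − mₖ₊₁²)/dₖ, aₖ₊₁ = ⌊(a₀+mₖ₊₁)/dₖ₊₁⌋:
  k=1: m=36, d=4, a=18
  k=2: m=36, d=1, a=72
d=1 and a=2a₀=72 at k=2, so the next step gives (m, d) = (36, 4) again — its k=1 value — and the period has length 2.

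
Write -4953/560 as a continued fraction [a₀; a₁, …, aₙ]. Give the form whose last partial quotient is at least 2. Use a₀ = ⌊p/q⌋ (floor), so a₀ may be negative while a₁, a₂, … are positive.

[-9; 6, 2, 3, 2, 5]

-4953 = -9×560 + 87
560 = 6×87 + 38
87 = 2×38 + 11
38 = 3×11 + 5
11 = 2×5 + 1
5 = 5×1 + 0  (stop)
So -4953/560 = [-9; 6, 2, 3, 2, 5].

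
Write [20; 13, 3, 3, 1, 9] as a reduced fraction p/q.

Using pₖ = aₖpₖ₋₁ + pₖ₋₂ and qₖ = aₖqₖ₋₁ + qₖ₋₂:
  k=0: a=20, p=20, q=1
  k=1: a=13, p=261, q=13
  k=2: a=3, p=803, q=40
  k=3: a=3, p=2670, q=133
  k=4: a=1, p=3473, q=173
  k=5: a=9, p=33927, q=1690

33927/1690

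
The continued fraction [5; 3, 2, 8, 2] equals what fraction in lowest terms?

Using pₖ = aₖpₖ₋₁ + pₖ₋₂ and qₖ = aₖqₖ₋₁ + qₖ₋₂:
  k=0: a=5, p=5, q=1
  k=1: a=3, p=16, q=3
  k=2: a=2, p=37, q=7
  k=3: a=8, p=312, q=59
  k=4: a=2, p=661, q=125

661/125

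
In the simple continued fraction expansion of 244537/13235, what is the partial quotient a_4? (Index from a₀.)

2

244537 = 18·13235 + 6307   →  a_0 = 18
13235 = 2·6307 + 621   →  a_1 = 2
6307 = 10·621 + 97   →  a_2 = 10
621 = 6·97 + 39   →  a_3 = 6
97 = 2·39 + 19   →  a_4 = 2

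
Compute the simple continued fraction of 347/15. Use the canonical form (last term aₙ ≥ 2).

347 = 23*15 + 2
15 = 7*2 + 1
2 = 2*1 + 0  (stop)
So 347/15 = [23; 7, 2].

[23; 7, 2]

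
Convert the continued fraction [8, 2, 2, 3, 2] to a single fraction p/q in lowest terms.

328/39

Fold from the inside: start with 2/1.
  3 + 1/2 = 7/2
  2 + 2/7 = 16/7
  2 + 7/16 = 39/16
  8 + 16/39 = 328/39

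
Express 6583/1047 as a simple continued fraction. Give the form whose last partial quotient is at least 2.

6583 = 6·1047 + 301
1047 = 3·301 + 144
301 = 2·144 + 13
144 = 11·13 + 1
13 = 13·1 + 0  (stop)
So 6583/1047 = [6; 3, 2, 11, 13].

[6; 3, 2, 11, 13]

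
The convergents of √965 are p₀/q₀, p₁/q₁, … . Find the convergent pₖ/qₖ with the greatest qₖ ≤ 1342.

√965 = [31; 15, 1, 1, 15, 62, …] (period length 5).
Convergents:
  p_0/q_0 = 31/1
  p_1/q_1 = 466/15
  p_2/q_2 = 497/16
  p_3/q_3 = 963/31
  p_4/q_4 = 14942/481
  p_5/q_5 = 927367/29853
q_4 = 481 ≤ 1342 < 29853 = q_5, so the answer is 14942/481.

14942/481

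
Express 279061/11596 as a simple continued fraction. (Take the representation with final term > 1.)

[24; 15, 3, 7, 11, 3]

279061 = 24×11596 + 757
11596 = 15×757 + 241
757 = 3×241 + 34
241 = 7×34 + 3
34 = 11×3 + 1
3 = 3×1 + 0  (stop)
So 279061/11596 = [24; 15, 3, 7, 11, 3].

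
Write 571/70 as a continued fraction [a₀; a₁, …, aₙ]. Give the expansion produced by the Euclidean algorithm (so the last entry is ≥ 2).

571 = 8×70 + 11
70 = 6×11 + 4
11 = 2×4 + 3
4 = 1×3 + 1
3 = 3×1 + 0  (stop)
So 571/70 = [8; 6, 2, 1, 3].

[8; 6, 2, 1, 3]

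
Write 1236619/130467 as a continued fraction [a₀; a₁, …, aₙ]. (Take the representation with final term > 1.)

[9; 2, 11, 13, 13, 2, 7, 2]

1236619 = 9*130467 + 62416
130467 = 2*62416 + 5635
62416 = 11*5635 + 431
5635 = 13*431 + 32
431 = 13*32 + 15
32 = 2*15 + 2
15 = 7*2 + 1
2 = 2*1 + 0  (stop)
So 1236619/130467 = [9; 2, 11, 13, 13, 2, 7, 2].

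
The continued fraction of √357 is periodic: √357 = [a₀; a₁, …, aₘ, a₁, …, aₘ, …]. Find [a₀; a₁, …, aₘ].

a₀ = ⌊√357⌋ = 18.
With m₀=0, d₀=1 and mₖ₊₁ = dₖaₖ − mₖ, dₖ₊₁ = (n − mₖ₊₁²)/dₖ, aₖ₊₁ = ⌊(a₀+mₖ₊₁)/dₖ₊₁⌋:
  k=1: m=18, d=33, a=1
  k=2: m=15, d=4, a=8
  k=3: m=17, d=17, a=2
  k=4: m=17, d=4, a=8
  k=5: m=15, d=33, a=1
  k=6: m=18, d=1, a=36
d=1 and a=2a₀=36 at k=6, so the next step gives (m, d) = (18, 33) again — its k=1 value — and the period has length 6.

[18; 1, 8, 2, 8, 1, 36]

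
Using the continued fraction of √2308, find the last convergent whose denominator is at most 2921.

√2308 = [48; 24, 96, …] (period length 2).
Convergents:
  p_0/q_0 = 48/1
  p_1/q_1 = 1153/24
  p_2/q_2 = 110736/2305
  p_3/q_3 = 2658817/55344
q_2 = 2305 ≤ 2921 < 55344 = q_3, so the answer is 110736/2305.

110736/2305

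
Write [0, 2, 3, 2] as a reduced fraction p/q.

Using pₖ = aₖpₖ₋₁ + pₖ₋₂ and qₖ = aₖqₖ₋₁ + qₖ₋₂:
  k=0: a=0, p=0, q=1
  k=1: a=2, p=1, q=2
  k=2: a=3, p=3, q=7
  k=3: a=2, p=7, q=16

7/16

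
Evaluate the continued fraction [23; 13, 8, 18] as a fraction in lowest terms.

Fold from the inside: start with 18/1.
  8 + 1/18 = 145/18
  13 + 18/145 = 1903/145
  23 + 145/1903 = 43914/1903

43914/1903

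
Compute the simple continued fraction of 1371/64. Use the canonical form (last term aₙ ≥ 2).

1371 = 21×64 + 27
64 = 2×27 + 10
27 = 2×10 + 7
10 = 1×7 + 3
7 = 2×3 + 1
3 = 3×1 + 0  (stop)
So 1371/64 = [21; 2, 2, 1, 2, 3].

[21; 2, 2, 1, 2, 3]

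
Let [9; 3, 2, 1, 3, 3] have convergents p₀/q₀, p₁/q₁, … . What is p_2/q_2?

Using pₖ = aₖpₖ₋₁ + pₖ₋₂, qₖ = aₖqₖ₋₁ + qₖ₋₂ (with p₋₁=1, p₋₂=0, q₋₁=0, q₋₂=1):
  k=0: a=9, p=9, q=1
  k=1: a=3, p=28, q=3
  k=2: a=2, p=65, q=7

65/7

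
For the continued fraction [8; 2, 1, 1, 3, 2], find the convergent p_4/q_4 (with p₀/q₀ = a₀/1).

151/18

Using pₖ = aₖpₖ₋₁ + pₖ₋₂, qₖ = aₖqₖ₋₁ + qₖ₋₂ (with p₋₁=1, p₋₂=0, q₋₁=0, q₋₂=1):
  k=0: a=8, p=8, q=1
  k=1: a=2, p=17, q=2
  k=2: a=1, p=25, q=3
  k=3: a=1, p=42, q=5
  k=4: a=3, p=151, q=18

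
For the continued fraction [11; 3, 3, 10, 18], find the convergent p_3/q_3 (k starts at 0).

Using pₖ = aₖpₖ₋₁ + pₖ₋₂, qₖ = aₖqₖ₋₁ + qₖ₋₂ (with p₋₁=1, p₋₂=0, q₋₁=0, q₋₂=1):
  k=0: a=11, p=11, q=1
  k=1: a=3, p=34, q=3
  k=2: a=3, p=113, q=10
  k=3: a=10, p=1164, q=103

1164/103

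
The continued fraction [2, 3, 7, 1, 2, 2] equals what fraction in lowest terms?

Fold from the inside: start with 2/1.
  2 + 1/2 = 5/2
  1 + 2/5 = 7/5
  7 + 5/7 = 54/7
  3 + 7/54 = 169/54
  2 + 54/169 = 392/169

392/169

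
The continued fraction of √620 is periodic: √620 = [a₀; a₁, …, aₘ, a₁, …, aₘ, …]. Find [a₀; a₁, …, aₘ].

a₀ = ⌊√620⌋ = 24.
With m₀=0, d₀=1 and mₖ₊₁ = dₖaₖ − mₖ, dₖ₊₁ = (n − mₖ₊₁²)/dₖ, aₖ₊₁ = ⌊(a₀+mₖ₊₁)/dₖ₊₁⌋:
  k=1: m=24, d=44, a=1
  k=2: m=20, d=5, a=8
  k=3: m=20, d=44, a=1
  k=4: m=24, d=1, a=48
d=1 and a=2a₀=48 at k=4, so the next step gives (m, d) = (24, 44) again — its k=1 value — and the period has length 4.

[24; 1, 8, 1, 48]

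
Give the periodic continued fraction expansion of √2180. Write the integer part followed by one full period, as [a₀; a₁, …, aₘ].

a₀ = ⌊√2180⌋ = 46.
With m₀=0, d₀=1 and mₖ₊₁ = dₖaₖ − mₖ, dₖ₊₁ = (n − mₖ₊₁²)/dₖ, aₖ₊₁ = ⌊(a₀+mₖ₊₁)/dₖ₊₁⌋:
  k=1: m=46, d=64, a=1
  k=2: m=18, d=29, a=2
  k=3: m=40, d=20, a=4
  k=4: m=40, d=29, a=2
  k=5: m=18, d=64, a=1
  k=6: m=46, d=1, a=92
d=1 and a=2a₀=92 at k=6, so the next step gives (m, d) = (46, 64) again — its k=1 value — and the period has length 6.

[46; 1, 2, 4, 2, 1, 92]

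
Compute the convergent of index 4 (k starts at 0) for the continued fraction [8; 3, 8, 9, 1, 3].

Using pₖ = aₖpₖ₋₁ + pₖ₋₂, qₖ = aₖqₖ₋₁ + qₖ₋₂ (with p₋₁=1, p₋₂=0, q₋₁=0, q₋₂=1):
  k=0: a=8, p=8, q=1
  k=1: a=3, p=25, q=3
  k=2: a=8, p=208, q=25
  k=3: a=9, p=1897, q=228
  k=4: a=1, p=2105, q=253

2105/253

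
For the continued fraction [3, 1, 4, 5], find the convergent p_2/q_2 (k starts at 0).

Using pₖ = aₖpₖ₋₁ + pₖ₋₂, qₖ = aₖqₖ₋₁ + qₖ₋₂ (with p₋₁=1, p₋₂=0, q₋₁=0, q₋₂=1):
  k=0: a=3, p=3, q=1
  k=1: a=1, p=4, q=1
  k=2: a=4, p=19, q=5

19/5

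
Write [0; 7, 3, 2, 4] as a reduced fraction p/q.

31/226

Fold from the inside: start with 4/1.
  2 + 1/4 = 9/4
  3 + 4/9 = 31/9
  7 + 9/31 = 226/31
  0 + 31/226 = 31/226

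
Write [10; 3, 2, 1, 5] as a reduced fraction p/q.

587/57

Fold from the inside: start with 5/1.
  1 + 1/5 = 6/5
  2 + 5/6 = 17/6
  3 + 6/17 = 57/17
  10 + 17/57 = 587/57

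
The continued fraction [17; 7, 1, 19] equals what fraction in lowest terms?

Using pₖ = aₖpₖ₋₁ + pₖ₋₂ and qₖ = aₖqₖ₋₁ + qₖ₋₂:
  k=0: a=17, p=17, q=1
  k=1: a=7, p=120, q=7
  k=2: a=1, p=137, q=8
  k=3: a=19, p=2723, q=159

2723/159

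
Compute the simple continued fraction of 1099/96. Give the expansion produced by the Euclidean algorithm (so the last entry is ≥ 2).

1099 = 11·96 + 43
96 = 2·43 + 10
43 = 4·10 + 3
10 = 3·3 + 1
3 = 3·1 + 0  (stop)
So 1099/96 = [11; 2, 4, 3, 3].

[11; 2, 4, 3, 3]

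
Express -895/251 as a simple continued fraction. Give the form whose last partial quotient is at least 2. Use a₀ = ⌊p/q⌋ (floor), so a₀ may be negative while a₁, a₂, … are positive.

[-4; 2, 3, 3, 3, 3]

-895 = -4*251 + 109
251 = 2*109 + 33
109 = 3*33 + 10
33 = 3*10 + 3
10 = 3*3 + 1
3 = 3*1 + 0  (stop)
So -895/251 = [-4; 2, 3, 3, 3, 3].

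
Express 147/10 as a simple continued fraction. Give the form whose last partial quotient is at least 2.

147 = 14·10 + 7
10 = 1·7 + 3
7 = 2·3 + 1
3 = 3·1 + 0  (stop)
So 147/10 = [14; 1, 2, 3].

[14; 1, 2, 3]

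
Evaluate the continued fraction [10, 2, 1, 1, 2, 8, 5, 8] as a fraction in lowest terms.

Using pₖ = aₖpₖ₋₁ + pₖ₋₂ and qₖ = aₖqₖ₋₁ + qₖ₋₂:
  k=0: a=10, p=10, q=1
  k=1: a=2, p=21, q=2
  k=2: a=1, p=31, q=3
  k=3: a=1, p=52, q=5
  k=4: a=2, p=135, q=13
  k=5: a=8, p=1132, q=109
  k=6: a=5, p=5795, q=558
  k=7: a=8, p=47492, q=4573

47492/4573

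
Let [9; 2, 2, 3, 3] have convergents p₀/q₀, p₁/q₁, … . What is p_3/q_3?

160/17

Using pₖ = aₖpₖ₋₁ + pₖ₋₂, qₖ = aₖqₖ₋₁ + qₖ₋₂ (with p₋₁=1, p₋₂=0, q₋₁=0, q₋₂=1):
  k=0: a=9, p=9, q=1
  k=1: a=2, p=19, q=2
  k=2: a=2, p=47, q=5
  k=3: a=3, p=160, q=17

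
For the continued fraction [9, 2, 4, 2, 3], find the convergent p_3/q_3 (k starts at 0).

189/20

Using pₖ = aₖpₖ₋₁ + pₖ₋₂, qₖ = aₖqₖ₋₁ + qₖ₋₂ (with p₋₁=1, p₋₂=0, q₋₁=0, q₋₂=1):
  k=0: a=9, p=9, q=1
  k=1: a=2, p=19, q=2
  k=2: a=4, p=85, q=9
  k=3: a=2, p=189, q=20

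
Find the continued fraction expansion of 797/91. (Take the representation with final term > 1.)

[8; 1, 3, 7, 3]

797 = 8·91 + 69
91 = 1·69 + 22
69 = 3·22 + 3
22 = 7·3 + 1
3 = 3·1 + 0  (stop)
So 797/91 = [8; 1, 3, 7, 3].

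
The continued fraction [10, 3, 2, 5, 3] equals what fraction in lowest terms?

1245/121

Fold from the inside: start with 3/1.
  5 + 1/3 = 16/3
  2 + 3/16 = 35/16
  3 + 16/35 = 121/35
  10 + 35/121 = 1245/121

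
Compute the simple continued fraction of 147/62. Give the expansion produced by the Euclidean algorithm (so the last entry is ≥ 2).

147 = 2*62 + 23
62 = 2*23 + 16
23 = 1*16 + 7
16 = 2*7 + 2
7 = 3*2 + 1
2 = 2*1 + 0  (stop)
So 147/62 = [2; 2, 1, 2, 3, 2].

[2; 2, 1, 2, 3, 2]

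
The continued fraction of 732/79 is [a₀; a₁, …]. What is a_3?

732 = 9·79 + 21   →  a_0 = 9
79 = 3·21 + 16   →  a_1 = 3
21 = 1·16 + 5   →  a_2 = 1
16 = 3·5 + 1   →  a_3 = 3

3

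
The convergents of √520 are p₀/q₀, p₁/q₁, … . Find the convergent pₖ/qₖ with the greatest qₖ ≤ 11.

√520 = [22; 1, 4, 11, 4, 1, 44, …] (period length 6).
Convergents:
  p_0/q_0 = 22/1
  p_1/q_1 = 23/1
  p_2/q_2 = 114/5
  p_3/q_3 = 1277/56
q_2 = 5 ≤ 11 < 56 = q_3, so the answer is 114/5.

114/5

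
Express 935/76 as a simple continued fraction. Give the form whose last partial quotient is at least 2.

935 = 12×76 + 23
76 = 3×23 + 7
23 = 3×7 + 2
7 = 3×2 + 1
2 = 2×1 + 0  (stop)
So 935/76 = [12; 3, 3, 3, 2].

[12; 3, 3, 3, 2]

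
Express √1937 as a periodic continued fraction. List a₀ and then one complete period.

a₀ = ⌊√1937⌋ = 44.
With m₀=0, d₀=1 and mₖ₊₁ = dₖaₖ − mₖ, dₖ₊₁ = (n − mₖ₊₁²)/dₖ, aₖ₊₁ = ⌊(a₀+mₖ₊₁)/dₖ₊₁⌋:
  k=1: m=44, d=1, a=88
d=1 and a=2a₀=88 at k=1, so the next step gives (m, d) = (44, 1) again — its k=1 value — and the period has length 1.

[44; 88]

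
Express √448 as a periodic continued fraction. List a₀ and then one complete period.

[21; 6, 42]

a₀ = ⌊√448⌋ = 21.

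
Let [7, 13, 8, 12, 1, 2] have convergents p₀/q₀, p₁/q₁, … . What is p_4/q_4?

9751/1378

Using pₖ = aₖpₖ₋₁ + pₖ₋₂, qₖ = aₖqₖ₋₁ + qₖ₋₂ (with p₋₁=1, p₋₂=0, q₋₁=0, q₋₂=1):
  k=0: a=7, p=7, q=1
  k=1: a=13, p=92, q=13
  k=2: a=8, p=743, q=105
  k=3: a=12, p=9008, q=1273
  k=4: a=1, p=9751, q=1378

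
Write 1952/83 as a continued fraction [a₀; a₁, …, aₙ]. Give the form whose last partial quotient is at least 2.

[23; 1, 1, 13, 3]

1952 = 23×83 + 43
83 = 1×43 + 40
43 = 1×40 + 3
40 = 13×3 + 1
3 = 3×1 + 0  (stop)
So 1952/83 = [23; 1, 1, 13, 3].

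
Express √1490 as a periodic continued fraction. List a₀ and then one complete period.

[38; 1, 1, 1, 1, 76]

a₀ = ⌊√1490⌋ = 38.
With m₀=0, d₀=1 and mₖ₊₁ = dₖaₖ − mₖ, dₖ₊₁ = (n − mₖ₊₁²)/dₖ, aₖ₊₁ = ⌊(a₀+mₖ₊₁)/dₖ₊₁⌋:
  k=1: m=38, d=46, a=1
  k=2: m=8, d=31, a=1
  k=3: m=23, d=31, a=1
  k=4: m=8, d=46, a=1
  k=5: m=38, d=1, a=76
d=1 and a=2a₀=76 at k=5, so the next step gives (m, d) = (38, 46) again — its k=1 value — and the period has length 5.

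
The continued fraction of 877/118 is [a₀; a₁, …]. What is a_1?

877 = 7·118 + 51   →  a_0 = 7
118 = 2·51 + 16   →  a_1 = 2

2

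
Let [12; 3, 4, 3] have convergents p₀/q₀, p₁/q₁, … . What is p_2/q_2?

Using pₖ = aₖpₖ₋₁ + pₖ₋₂, qₖ = aₖqₖ₋₁ + qₖ₋₂ (with p₋₁=1, p₋₂=0, q₋₁=0, q₋₂=1):
  k=0: a=12, p=12, q=1
  k=1: a=3, p=37, q=3
  k=2: a=4, p=160, q=13

160/13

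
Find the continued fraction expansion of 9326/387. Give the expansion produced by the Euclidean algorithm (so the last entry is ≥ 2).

[24; 10, 5, 2, 3]

9326 = 24·387 + 38
387 = 10·38 + 7
38 = 5·7 + 3
7 = 2·3 + 1
3 = 3·1 + 0  (stop)
So 9326/387 = [24; 10, 5, 2, 3].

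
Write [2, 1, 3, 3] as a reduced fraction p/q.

Using pₖ = aₖpₖ₋₁ + pₖ₋₂ and qₖ = aₖqₖ₋₁ + qₖ₋₂:
  k=0: a=2, p=2, q=1
  k=1: a=1, p=3, q=1
  k=2: a=3, p=11, q=4
  k=3: a=3, p=36, q=13

36/13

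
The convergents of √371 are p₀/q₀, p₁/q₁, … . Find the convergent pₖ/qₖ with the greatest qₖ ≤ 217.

1695/88

√371 = [19; 3, 1, 4, 1, 3, 38, …] (period length 6).
Convergents:
  p_0/q_0 = 19/1
  p_1/q_1 = 58/3
  p_2/q_2 = 77/4
  p_3/q_3 = 366/19
  p_4/q_4 = 443/23
  p_5/q_5 = 1695/88
  p_6/q_6 = 64853/3367
q_5 = 88 ≤ 217 < 3367 = q_6, so the answer is 1695/88.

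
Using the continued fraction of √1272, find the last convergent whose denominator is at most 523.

√1272 = [35; 1, 1, 1, 70, …] (period length 4).
Convergents:
  p_0/q_0 = 35/1
  p_1/q_1 = 36/1
  p_2/q_2 = 71/2
  p_3/q_3 = 107/3
  p_4/q_4 = 7561/212
  p_5/q_5 = 7668/215
  p_6/q_6 = 15229/427
  p_7/q_7 = 22897/642
q_6 = 427 ≤ 523 < 642 = q_7, so the answer is 15229/427.

15229/427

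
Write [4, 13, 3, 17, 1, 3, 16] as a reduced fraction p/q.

191547/47005

Using pₖ = aₖpₖ₋₁ + pₖ₋₂ and qₖ = aₖqₖ₋₁ + qₖ₋₂:
  k=0: a=4, p=4, q=1
  k=1: a=13, p=53, q=13
  k=2: a=3, p=163, q=40
  k=3: a=17, p=2824, q=693
  k=4: a=1, p=2987, q=733
  k=5: a=3, p=11785, q=2892
  k=6: a=16, p=191547, q=47005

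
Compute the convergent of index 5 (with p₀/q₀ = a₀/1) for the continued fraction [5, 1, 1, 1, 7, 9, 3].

1187/210

Using pₖ = aₖpₖ₋₁ + pₖ₋₂, qₖ = aₖqₖ₋₁ + qₖ₋₂ (with p₋₁=1, p₋₂=0, q₋₁=0, q₋₂=1):
  k=0: a=5, p=5, q=1
  k=1: a=1, p=6, q=1
  k=2: a=1, p=11, q=2
  k=3: a=1, p=17, q=3
  k=4: a=7, p=130, q=23
  k=5: a=9, p=1187, q=210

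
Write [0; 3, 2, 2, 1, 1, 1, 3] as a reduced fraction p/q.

Fold from the inside: start with 3/1.
  1 + 1/3 = 4/3
  1 + 3/4 = 7/4
  1 + 4/7 = 11/7
  2 + 7/11 = 29/11
  2 + 11/29 = 69/29
  3 + 29/69 = 236/69
  0 + 69/236 = 69/236

69/236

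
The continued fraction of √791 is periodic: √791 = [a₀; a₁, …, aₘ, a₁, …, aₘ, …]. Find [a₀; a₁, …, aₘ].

a₀ = ⌊√791⌋ = 28.
With m₀=0, d₀=1 and mₖ₊₁ = dₖaₖ − mₖ, dₖ₊₁ = (n − mₖ₊₁²)/dₖ, aₖ₊₁ = ⌊(a₀+mₖ₊₁)/dₖ₊₁⌋:
  k=1: m=28, d=7, a=8
  k=2: m=28, d=1, a=56
d=1 and a=2a₀=56 at k=2, so the next step gives (m, d) = (28, 7) again — its k=1 value — and the period has length 2.

[28; 8, 56]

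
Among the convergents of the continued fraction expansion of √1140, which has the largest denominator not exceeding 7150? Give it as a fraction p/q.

164734/4879

√1140 = [33; 1, 3, 4, 3, 1, 66, …] (period length 6).
Convergents:
  p_0/q_0 = 33/1
  p_1/q_1 = 34/1
  p_2/q_2 = 135/4
  p_3/q_3 = 574/17
  p_4/q_4 = 1857/55
  p_5/q_5 = 2431/72
  p_6/q_6 = 162303/4807
  p_7/q_7 = 164734/4879
  p_8/q_8 = 656505/19444
q_7 = 4879 ≤ 7150 < 19444 = q_8, so the answer is 164734/4879.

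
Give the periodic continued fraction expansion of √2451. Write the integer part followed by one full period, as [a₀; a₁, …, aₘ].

a₀ = ⌊√2451⌋ = 49.
With m₀=0, d₀=1 and mₖ₊₁ = dₖaₖ − mₖ, dₖ₊₁ = (n − mₖ₊₁²)/dₖ, aₖ₊₁ = ⌊(a₀+mₖ₊₁)/dₖ₊₁⌋:
  k=1: m=49, d=50, a=1
  k=2: m=1, d=49, a=1
  k=3: m=48, d=3, a=32
  k=4: m=48, d=49, a=1
  k=5: m=1, d=50, a=1
  k=6: m=49, d=1, a=98
d=1 and a=2a₀=98 at k=6, so the next step gives (m, d) = (49, 50) again — its k=1 value — and the period has length 6.

[49; 1, 1, 32, 1, 1, 98]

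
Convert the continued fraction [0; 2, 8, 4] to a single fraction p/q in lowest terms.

Using pₖ = aₖpₖ₋₁ + pₖ₋₂ and qₖ = aₖqₖ₋₁ + qₖ₋₂:
  k=0: a=0, p=0, q=1
  k=1: a=2, p=1, q=2
  k=2: a=8, p=8, q=17
  k=3: a=4, p=33, q=70

33/70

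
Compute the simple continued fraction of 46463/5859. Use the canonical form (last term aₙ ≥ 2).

[7; 1, 13, 3, 13, 3, 3]

46463 = 7*5859 + 5450
5859 = 1*5450 + 409
5450 = 13*409 + 133
409 = 3*133 + 10
133 = 13*10 + 3
10 = 3*3 + 1
3 = 3*1 + 0  (stop)
So 46463/5859 = [7; 1, 13, 3, 13, 3, 3].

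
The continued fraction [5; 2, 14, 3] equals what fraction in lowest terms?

488/89

Fold from the inside: start with 3/1.
  14 + 1/3 = 43/3
  2 + 3/43 = 89/43
  5 + 43/89 = 488/89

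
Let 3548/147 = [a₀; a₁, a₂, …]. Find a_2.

3548 = 24·147 + 20   →  a_0 = 24
147 = 7·20 + 7   →  a_1 = 7
20 = 2·7 + 6   →  a_2 = 2

2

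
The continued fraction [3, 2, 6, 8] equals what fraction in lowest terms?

367/106

Using pₖ = aₖpₖ₋₁ + pₖ₋₂ and qₖ = aₖqₖ₋₁ + qₖ₋₂:
  k=0: a=3, p=3, q=1
  k=1: a=2, p=7, q=2
  k=2: a=6, p=45, q=13
  k=3: a=8, p=367, q=106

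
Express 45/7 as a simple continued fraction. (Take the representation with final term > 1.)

45 = 6*7 + 3
7 = 2*3 + 1
3 = 3*1 + 0  (stop)
So 45/7 = [6; 2, 3].

[6; 2, 3]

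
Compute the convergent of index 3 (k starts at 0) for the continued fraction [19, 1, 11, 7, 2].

1693/85

Using pₖ = aₖpₖ₋₁ + pₖ₋₂, qₖ = aₖqₖ₋₁ + qₖ₋₂ (with p₋₁=1, p₋₂=0, q₋₁=0, q₋₂=1):
  k=0: a=19, p=19, q=1
  k=1: a=1, p=20, q=1
  k=2: a=11, p=239, q=12
  k=3: a=7, p=1693, q=85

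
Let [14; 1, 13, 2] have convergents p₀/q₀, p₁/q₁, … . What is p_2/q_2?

Using pₖ = aₖpₖ₋₁ + pₖ₋₂, qₖ = aₖqₖ₋₁ + qₖ₋₂ (with p₋₁=1, p₋₂=0, q₋₁=0, q₋₂=1):
  k=0: a=14, p=14, q=1
  k=1: a=1, p=15, q=1
  k=2: a=13, p=209, q=14

209/14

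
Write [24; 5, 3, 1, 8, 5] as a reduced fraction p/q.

22763/941

Fold from the inside: start with 5/1.
  8 + 1/5 = 41/5
  1 + 5/41 = 46/41
  3 + 41/46 = 179/46
  5 + 46/179 = 941/179
  24 + 179/941 = 22763/941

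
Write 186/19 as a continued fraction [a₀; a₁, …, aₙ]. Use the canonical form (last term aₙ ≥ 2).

[9; 1, 3, 1, 3]

186 = 9×19 + 15
19 = 1×15 + 4
15 = 3×4 + 3
4 = 1×3 + 1
3 = 3×1 + 0  (stop)
So 186/19 = [9; 1, 3, 1, 3].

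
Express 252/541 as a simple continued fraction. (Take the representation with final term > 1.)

[0; 2, 6, 1, 4, 3, 2]

252 = 0·541 + 252
541 = 2·252 + 37
252 = 6·37 + 30
37 = 1·30 + 7
30 = 4·7 + 2
7 = 3·2 + 1
2 = 2·1 + 0  (stop)
So 252/541 = [0; 2, 6, 1, 4, 3, 2].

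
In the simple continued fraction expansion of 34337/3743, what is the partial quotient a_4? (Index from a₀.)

34337 = 9·3743 + 650   →  a_0 = 9
3743 = 5·650 + 493   →  a_1 = 5
650 = 1·493 + 157   →  a_2 = 1
493 = 3·157 + 22   →  a_3 = 3
157 = 7·22 + 3   →  a_4 = 7

7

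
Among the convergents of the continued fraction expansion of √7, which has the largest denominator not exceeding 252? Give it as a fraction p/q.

590/223

√7 = [2; 1, 1, 1, 4, …] (period length 4).
Convergents:
  p_0/q_0 = 2/1
  p_1/q_1 = 3/1
  p_2/q_2 = 5/2
  p_3/q_3 = 8/3
  p_4/q_4 = 37/14
  p_5/q_5 = 45/17
  p_6/q_6 = 82/31
  p_7/q_7 = 127/48
  p_8/q_8 = 590/223
  p_9/q_9 = 717/271
q_8 = 223 ≤ 252 < 271 = q_9, so the answer is 590/223.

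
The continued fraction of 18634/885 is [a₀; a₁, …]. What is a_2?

16

18634 = 21·885 + 49   →  a_0 = 21
885 = 18·49 + 3   →  a_1 = 18
49 = 16·3 + 1   →  a_2 = 16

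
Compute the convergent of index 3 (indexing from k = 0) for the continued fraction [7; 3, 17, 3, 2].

1165/159

Using pₖ = aₖpₖ₋₁ + pₖ₋₂, qₖ = aₖqₖ₋₁ + qₖ₋₂ (with p₋₁=1, p₋₂=0, q₋₁=0, q₋₂=1):
  k=0: a=7, p=7, q=1
  k=1: a=3, p=22, q=3
  k=2: a=17, p=381, q=52
  k=3: a=3, p=1165, q=159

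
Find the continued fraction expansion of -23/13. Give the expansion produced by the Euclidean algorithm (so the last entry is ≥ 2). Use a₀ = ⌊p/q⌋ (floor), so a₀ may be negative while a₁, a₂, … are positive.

-23 = -2·13 + 3
13 = 4·3 + 1
3 = 3·1 + 0  (stop)
So -23/13 = [-2; 4, 3].

[-2; 4, 3]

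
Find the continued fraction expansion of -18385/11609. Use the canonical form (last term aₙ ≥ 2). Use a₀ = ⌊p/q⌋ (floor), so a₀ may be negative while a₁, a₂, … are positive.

-18385 = -2×11609 + 4833
11609 = 2×4833 + 1943
4833 = 2×1943 + 947
1943 = 2×947 + 49
947 = 19×49 + 16
49 = 3×16 + 1
16 = 16×1 + 0  (stop)
So -18385/11609 = [-2; 2, 2, 2, 19, 3, 16].

[-2; 2, 2, 2, 19, 3, 16]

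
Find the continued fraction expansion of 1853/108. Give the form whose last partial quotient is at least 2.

1853 = 17×108 + 17
108 = 6×17 + 6
17 = 2×6 + 5
6 = 1×5 + 1
5 = 5×1 + 0  (stop)
So 1853/108 = [17; 6, 2, 1, 5].

[17; 6, 2, 1, 5]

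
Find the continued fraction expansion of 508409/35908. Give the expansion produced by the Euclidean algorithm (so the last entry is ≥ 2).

508409 = 14·35908 + 5697
35908 = 6·5697 + 1726
5697 = 3·1726 + 519
1726 = 3·519 + 169
519 = 3·169 + 12
169 = 14·12 + 1
12 = 12·1 + 0  (stop)
So 508409/35908 = [14; 6, 3, 3, 3, 14, 12].

[14; 6, 3, 3, 3, 14, 12]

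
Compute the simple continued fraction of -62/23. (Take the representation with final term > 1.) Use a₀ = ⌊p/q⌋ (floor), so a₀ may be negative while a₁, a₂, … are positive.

-62 = -3*23 + 7
23 = 3*7 + 2
7 = 3*2 + 1
2 = 2*1 + 0  (stop)
So -62/23 = [-3; 3, 3, 2].

[-3; 3, 3, 2]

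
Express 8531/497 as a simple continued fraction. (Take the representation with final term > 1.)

8531 = 17·497 + 82
497 = 6·82 + 5
82 = 16·5 + 2
5 = 2·2 + 1
2 = 2·1 + 0  (stop)
So 8531/497 = [17; 6, 16, 2, 2].

[17; 6, 16, 2, 2]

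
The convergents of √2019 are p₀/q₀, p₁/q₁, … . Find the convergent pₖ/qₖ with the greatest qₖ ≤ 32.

√2019 = [44; 1, 13, 1, 88, …] (period length 4).
Convergents:
  p_0/q_0 = 44/1
  p_1/q_1 = 45/1
  p_2/q_2 = 629/14
  p_3/q_3 = 674/15
  p_4/q_4 = 59941/1334
q_3 = 15 ≤ 32 < 1334 = q_4, so the answer is 674/15.

674/15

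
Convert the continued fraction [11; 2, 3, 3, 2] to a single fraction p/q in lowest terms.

606/53

Fold from the inside: start with 2/1.
  3 + 1/2 = 7/2
  3 + 2/7 = 23/7
  2 + 7/23 = 53/23
  11 + 23/53 = 606/53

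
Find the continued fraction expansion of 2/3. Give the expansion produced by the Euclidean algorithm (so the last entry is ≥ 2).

2 = 0*3 + 2
3 = 1*2 + 1
2 = 2*1 + 0  (stop)
So 2/3 = [0; 1, 2].

[0; 1, 2]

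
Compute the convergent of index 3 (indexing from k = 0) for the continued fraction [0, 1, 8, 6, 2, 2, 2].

Using pₖ = aₖpₖ₋₁ + pₖ₋₂, qₖ = aₖqₖ₋₁ + qₖ₋₂ (with p₋₁=1, p₋₂=0, q₋₁=0, q₋₂=1):
  k=0: a=0, p=0, q=1
  k=1: a=1, p=1, q=1
  k=2: a=8, p=8, q=9
  k=3: a=6, p=49, q=55

49/55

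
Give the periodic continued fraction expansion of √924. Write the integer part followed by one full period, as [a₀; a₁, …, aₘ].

a₀ = ⌊√924⌋ = 30.
With m₀=0, d₀=1 and mₖ₊₁ = dₖaₖ − mₖ, dₖ₊₁ = (n − mₖ₊₁²)/dₖ, aₖ₊₁ = ⌊(a₀+mₖ₊₁)/dₖ₊₁⌋:
  k=1: m=30, d=24, a=2
  k=2: m=18, d=25, a=1
  k=3: m=7, d=35, a=1
  k=4: m=28, d=4, a=14
  k=5: m=28, d=35, a=1
  k=6: m=7, d=25, a=1
  k=7: m=18, d=24, a=2
  k=8: m=30, d=1, a=60
d=1 and a=2a₀=60 at k=8, so the next step gives (m, d) = (30, 24) again — its k=1 value — and the period has length 8.

[30; 2, 1, 1, 14, 1, 1, 2, 60]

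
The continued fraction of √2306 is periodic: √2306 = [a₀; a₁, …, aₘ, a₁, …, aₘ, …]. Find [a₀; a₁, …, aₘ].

[48; 48, 96]

a₀ = ⌊√2306⌋ = 48.
With m₀=0, d₀=1 and mₖ₊₁ = dₖaₖ − mₖ, dₖ₊₁ = (n − mₖ₊₁²)/dₖ, aₖ₊₁ = ⌊(a₀+mₖ₊₁)/dₖ₊₁⌋:
  k=1: m=48, d=2, a=48
  k=2: m=48, d=1, a=96
d=1 and a=2a₀=96 at k=2, so the next step gives (m, d) = (48, 2) again — its k=1 value — and the period has length 2.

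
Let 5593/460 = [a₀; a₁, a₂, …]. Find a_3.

3

5593 = 12·460 + 73   →  a_0 = 12
460 = 6·73 + 22   →  a_1 = 6
73 = 3·22 + 7   →  a_2 = 3
22 = 3·7 + 1   →  a_3 = 3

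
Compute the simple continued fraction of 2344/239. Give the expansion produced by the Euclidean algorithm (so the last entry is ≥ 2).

2344 = 9·239 + 193
239 = 1·193 + 46
193 = 4·46 + 9
46 = 5·9 + 1
9 = 9·1 + 0  (stop)
So 2344/239 = [9; 1, 4, 5, 9].

[9; 1, 4, 5, 9]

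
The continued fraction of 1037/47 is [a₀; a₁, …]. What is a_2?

1037 = 22·47 + 3   →  a_0 = 22
47 = 15·3 + 2   →  a_1 = 15
3 = 1·2 + 1   →  a_2 = 1

1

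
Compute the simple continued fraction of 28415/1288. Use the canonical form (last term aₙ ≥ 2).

28415 = 22×1288 + 79
1288 = 16×79 + 24
79 = 3×24 + 7
24 = 3×7 + 3
7 = 2×3 + 1
3 = 3×1 + 0  (stop)
So 28415/1288 = [22; 16, 3, 3, 2, 3].

[22; 16, 3, 3, 2, 3]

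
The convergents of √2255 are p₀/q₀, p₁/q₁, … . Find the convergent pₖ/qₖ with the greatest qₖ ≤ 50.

1757/37

√2255 = [47; 2, 18, 2, 94, …] (period length 4).
Convergents:
  p_0/q_0 = 47/1
  p_1/q_1 = 95/2
  p_2/q_2 = 1757/37
  p_3/q_3 = 3609/76
q_2 = 37 ≤ 50 < 76 = q_3, so the answer is 1757/37.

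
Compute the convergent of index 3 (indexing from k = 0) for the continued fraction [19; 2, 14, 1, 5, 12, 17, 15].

604/31

Using pₖ = aₖpₖ₋₁ + pₖ₋₂, qₖ = aₖqₖ₋₁ + qₖ₋₂ (with p₋₁=1, p₋₂=0, q₋₁=0, q₋₂=1):
  k=0: a=19, p=19, q=1
  k=1: a=2, p=39, q=2
  k=2: a=14, p=565, q=29
  k=3: a=1, p=604, q=31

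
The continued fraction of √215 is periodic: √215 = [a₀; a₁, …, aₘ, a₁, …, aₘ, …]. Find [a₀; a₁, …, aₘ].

[14; 1, 1, 1, 28]

a₀ = ⌊√215⌋ = 14.
With m₀=0, d₀=1 and mₖ₊₁ = dₖaₖ − mₖ, dₖ₊₁ = (n − mₖ₊₁²)/dₖ, aₖ₊₁ = ⌊(a₀+mₖ₊₁)/dₖ₊₁⌋:
  k=1: m=14, d=19, a=1
  k=2: m=5, d=10, a=1
  k=3: m=5, d=19, a=1
  k=4: m=14, d=1, a=28
d=1 and a=2a₀=28 at k=4, so the next step gives (m, d) = (14, 19) again — its k=1 value — and the period has length 4.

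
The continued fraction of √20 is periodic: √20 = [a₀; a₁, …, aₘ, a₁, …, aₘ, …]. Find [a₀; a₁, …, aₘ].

a₀ = ⌊√20⌋ = 4.
With m₀=0, d₀=1 and mₖ₊₁ = dₖaₖ − mₖ, dₖ₊₁ = (n − mₖ₊₁²)/dₖ, aₖ₊₁ = ⌊(a₀+mₖ₊₁)/dₖ₊₁⌋:
  k=1: m=4, d=4, a=2
  k=2: m=4, d=1, a=8
d=1 and a=2a₀=8 at k=2, so the next step gives (m, d) = (4, 4) again — its k=1 value — and the period has length 2.

[4; 2, 8]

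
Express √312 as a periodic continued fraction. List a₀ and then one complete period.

a₀ = ⌊√312⌋ = 17.
With m₀=0, d₀=1 and mₖ₊₁ = dₖaₖ − mₖ, dₖ₊₁ = (n − mₖ₊₁²)/dₖ, aₖ₊₁ = ⌊(a₀+mₖ₊₁)/dₖ₊₁⌋:
  k=1: m=17, d=23, a=1
  k=2: m=6, d=12, a=1
  k=3: m=6, d=23, a=1
  k=4: m=17, d=1, a=34
d=1 and a=2a₀=34 at k=4, so the next step gives (m, d) = (17, 23) again — its k=1 value — and the period has length 4.

[17; 1, 1, 1, 34]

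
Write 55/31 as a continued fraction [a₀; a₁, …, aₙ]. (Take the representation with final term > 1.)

55 = 1·31 + 24
31 = 1·24 + 7
24 = 3·7 + 3
7 = 2·3 + 1
3 = 3·1 + 0  (stop)
So 55/31 = [1; 1, 3, 2, 3].

[1; 1, 3, 2, 3]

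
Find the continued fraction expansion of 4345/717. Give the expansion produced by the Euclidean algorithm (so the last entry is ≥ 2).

[6; 16, 1, 2, 14]

4345 = 6·717 + 43
717 = 16·43 + 29
43 = 1·29 + 14
29 = 2·14 + 1
14 = 14·1 + 0  (stop)
So 4345/717 = [6; 16, 1, 2, 14].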